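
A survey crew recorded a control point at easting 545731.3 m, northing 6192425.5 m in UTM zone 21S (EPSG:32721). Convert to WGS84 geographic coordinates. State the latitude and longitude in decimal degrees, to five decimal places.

lat -34.40860°, lon -56.50240°

Zone 21S: λ₀ = -57°, k₀ = 0.9996, false easting 500000 m, false northing 10000000 m.
Meridian distance M = (N − FN)/k₀ = -3809098.1 m.
Inverse transverse Mercator on WGS84 gives φ = -34.40860032°, λ = -56.50240002°.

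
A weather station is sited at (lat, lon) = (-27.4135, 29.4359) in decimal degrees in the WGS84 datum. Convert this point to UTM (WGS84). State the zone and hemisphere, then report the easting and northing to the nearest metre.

Zone 35S: E 740830 m, N 6965407 m

Longitude 29.4359° lies in the 6° band [24°, 30°), giving zone 35; latitude is south of the equator, so 35S.
Zone 35 central meridian λ₀ = 6×35 − 183 = 27°; Δλ = +2.4359°.
Transverse Mercator on WGS84 with k₀ = 0.9996 gives E = 740830.114 m, N = 6965406.544 m.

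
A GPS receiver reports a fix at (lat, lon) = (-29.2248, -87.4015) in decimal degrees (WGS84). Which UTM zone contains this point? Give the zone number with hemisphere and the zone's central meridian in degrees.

Zone 16S, central meridian -87°

UTM zone = ⌊(λ + 180)/6⌋ + 1; -87.4015° ∈ [-90°, -84°) → zone 16.
Hemisphere: S (φ < 0).
Central meridian λ₀ = 6×16 − 183 = -87°.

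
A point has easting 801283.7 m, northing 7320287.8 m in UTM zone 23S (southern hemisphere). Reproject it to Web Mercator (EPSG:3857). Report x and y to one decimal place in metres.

x -4679214.6 m, y -2777956.7 m

Unproject from UTM 23S (λ₀ = -45°) → φ = -24.20130016°, λ = -42.03410027°.
Web Mercator (R = 6378137 m): x = -4679214.637 m, y = -2777956.665 m.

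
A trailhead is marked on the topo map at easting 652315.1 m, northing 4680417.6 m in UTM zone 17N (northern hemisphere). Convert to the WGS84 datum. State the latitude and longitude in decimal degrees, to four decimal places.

lat 42.2611°, lon -79.1533°

Zone 17N: λ₀ = -81°, k₀ = 0.9996, false easting 500000 m.
Meridian distance M = (N − FN)/k₀ = 4682290.5 m.
Inverse transverse Mercator on WGS84 gives φ = 42.26110010°, λ = -79.15329953°.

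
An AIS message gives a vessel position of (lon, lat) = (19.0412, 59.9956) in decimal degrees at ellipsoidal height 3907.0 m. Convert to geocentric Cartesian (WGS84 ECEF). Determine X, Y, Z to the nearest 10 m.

WGS84: a = 6378137 m, e² = 0.006694380; N(φ) = a/√(1−e²sin²φ) = 6394207.743 m.
X = (N+h)·cosφ·cosλ = 3024420.684 m; Y = (N+h)·cosφ·sinλ = 1043824.792 m; Z = (N(1−e²)+h)·sinφ = 5503615.422 m.

X 3024420 m, Y 1043820 m, Z 5503620 m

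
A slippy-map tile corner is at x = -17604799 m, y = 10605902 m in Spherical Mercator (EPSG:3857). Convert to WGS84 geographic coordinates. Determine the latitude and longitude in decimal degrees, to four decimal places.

lat 68.5286°, lon -158.1466°

R = 6378137 m. λ = x/R = -158.14660016°.
φ = 2·arctan(exp(y/R)) − 90° = 2·arctan(5.27434) − 90° = 68.52860139°.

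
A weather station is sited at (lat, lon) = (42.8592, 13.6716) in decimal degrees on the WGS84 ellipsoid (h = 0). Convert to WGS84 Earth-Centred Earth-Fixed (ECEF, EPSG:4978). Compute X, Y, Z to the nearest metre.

X 4549932 m, Y 1106765 m, Z 4316049 m

WGS84: a = 6378137 m, e² = 0.006694380; N(φ) = a/√(1−e²sin²φ) = 6388037.487 m.
X = (N+h)·cosφ·cosλ = 4549931.700 m; Y = (N+h)·cosφ·sinλ = 1106764.776 m; Z = (N(1−e²)+h)·sinφ = 4316049.074 m.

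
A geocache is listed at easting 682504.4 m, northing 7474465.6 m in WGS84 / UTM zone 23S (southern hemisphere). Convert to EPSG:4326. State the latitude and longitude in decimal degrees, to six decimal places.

lat -22.827600°, lon -43.221600°

Zone 23S: λ₀ = -45°, k₀ = 0.9996, false easting 500000 m, false northing 10000000 m.
Meridian distance M = (N − FN)/k₀ = -2526545.0 m.
Inverse transverse Mercator on WGS84 gives φ = -22.82759975°, λ = -43.22160006°.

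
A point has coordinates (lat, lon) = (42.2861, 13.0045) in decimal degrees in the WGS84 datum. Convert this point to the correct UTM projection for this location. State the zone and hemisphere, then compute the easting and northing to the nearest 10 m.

Zone 33N: E 335480 m, N 4683470 m

Longitude 13.0045° lies in the 6° band [12°, 18°), giving zone 33; latitude is north of the equator, so 33N.
Zone 33 central meridian λ₀ = 6×33 − 183 = 15°; Δλ = -1.9955°.
Transverse Mercator on WGS84 with k₀ = 0.9996 gives E = 335476.573 m, N = 4683470.462 m.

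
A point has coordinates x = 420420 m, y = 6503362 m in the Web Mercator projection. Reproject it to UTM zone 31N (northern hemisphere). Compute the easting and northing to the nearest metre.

E 555283 m, N 5575444 m

Web Mercator inverse (R = 6378137 m) → φ = 50.32850104°, λ = 3.77669712°.
UTM 31N forward: E = 555283.095 m, N = 5575444.415 m.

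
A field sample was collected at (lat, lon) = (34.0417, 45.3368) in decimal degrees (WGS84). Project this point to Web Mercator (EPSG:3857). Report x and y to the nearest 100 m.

x 5046900 m, y 4034400 m

Web Mercator is spherical with R = a = 6378137 m.
x = R·λ = 6378137 × 0.791276432 = 5046869.490 m.
y = R·ln tan(π/4 + φ/2) = 6378137 × 0.632536224 = 4034402.693 m.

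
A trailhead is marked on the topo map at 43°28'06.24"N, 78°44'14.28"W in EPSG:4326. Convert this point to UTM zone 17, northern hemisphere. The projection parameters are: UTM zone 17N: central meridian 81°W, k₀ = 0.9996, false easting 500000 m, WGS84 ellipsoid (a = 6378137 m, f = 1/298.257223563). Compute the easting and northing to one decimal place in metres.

Zone 17 central meridian λ₀ = 6×17 − 183 = -81°; Δλ = +2.2627°.
Transverse Mercator on WGS84 with k₀ = 0.9996 gives E = 683024.454 m, N = 4815318.865 m.

E 683024.5 m, N 4815318.9 m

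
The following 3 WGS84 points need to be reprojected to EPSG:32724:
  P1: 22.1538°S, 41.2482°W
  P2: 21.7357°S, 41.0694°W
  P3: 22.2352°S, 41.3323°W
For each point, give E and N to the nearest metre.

UTM zone 24S: λ₀ = -39°, k₀ = 0.9996.
P1 (-22.1538°, -41.2482°) → (268147.090, 7548433.455) m.
P2 (-21.7357°, -41.0694°) → (285967.238, 7594995.065) m.
P3 (-22.2352°, -41.3323°) → (259609.322, 7539287.175) m.

P1: E 268147 m, N 7548433 m; P2: E 285967 m, N 7594995 m; P3: E 259609 m, N 7539287 m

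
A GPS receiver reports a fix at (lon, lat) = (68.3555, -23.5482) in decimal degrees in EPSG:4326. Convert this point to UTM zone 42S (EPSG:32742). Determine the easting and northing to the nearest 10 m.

Zone 42 central meridian λ₀ = 6×42 − 183 = 69°; Δλ = -0.6445°.
Transverse Mercator on WGS84 with k₀ = 0.9996 gives E = 434219.441 m, N = 7395644.727 m.

E 434220 m, N 7395640 m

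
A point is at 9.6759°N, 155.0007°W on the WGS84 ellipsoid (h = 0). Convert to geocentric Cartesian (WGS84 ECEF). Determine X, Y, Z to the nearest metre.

X -5698894 m, Y -2657353 m, Z 1064928 m

WGS84: a = 6378137 m, e² = 0.006694380; N(φ) = a/√(1−e²sin²φ) = 6378740.171 m.
X = (N+h)·cosφ·cosλ = -5698893.860 m; Y = (N+h)·cosφ·sinλ = -2657353.086 m; Z = (N(1−e²)+h)·sinφ = 1064928.104 m.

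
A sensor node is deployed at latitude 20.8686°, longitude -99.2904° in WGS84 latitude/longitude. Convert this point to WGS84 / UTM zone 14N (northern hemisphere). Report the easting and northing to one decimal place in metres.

Zone 14 central meridian λ₀ = 6×14 − 183 = -99°; Δλ = -0.2904°.
Transverse Mercator on WGS84 with k₀ = 0.9996 gives E = 469792.640 m, N = 2307632.622 m.

E 469792.6 m, N 2307632.6 m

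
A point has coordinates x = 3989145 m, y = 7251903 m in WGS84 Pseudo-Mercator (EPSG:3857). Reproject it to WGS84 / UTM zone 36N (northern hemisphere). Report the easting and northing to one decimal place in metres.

Web Mercator inverse (R = 6378137 m) → φ = 54.42940196°, λ = 35.83509924°.
UTM 36N forward: E = 683897.443 m, N = 6035000.912 m.

E 683897.4 m, N 6035000.9 m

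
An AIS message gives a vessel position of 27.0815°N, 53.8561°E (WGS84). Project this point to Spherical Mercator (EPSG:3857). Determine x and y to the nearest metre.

x 5995234 m, y 3133658 m

Web Mercator is spherical with R = a = 6378137 m.
x = R·λ = 6378137 × 0.939966267 = 5995233.628 m.
y = R·ln tan(π/4 + φ/2) = 6378137 × 0.491312399 = 3133657.792 m.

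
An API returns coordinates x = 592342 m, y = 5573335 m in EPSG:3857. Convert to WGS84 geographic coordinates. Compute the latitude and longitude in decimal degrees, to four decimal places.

lat 44.6931°, lon 5.3211°

R = 6378137 m. λ = x/R = 5.32109872°.
φ = 2·arctan(exp(y/R)) − 90° = 2·arctan(2.39604) − 90° = 44.69309955°.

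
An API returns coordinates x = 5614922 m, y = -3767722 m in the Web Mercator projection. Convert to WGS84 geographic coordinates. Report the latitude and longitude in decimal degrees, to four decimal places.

R = 6378137 m. λ = x/R = 50.43970252°.
φ = 2·arctan(exp(y/R)) − 90° = 2·arctan(0.55393) − 90° = -32.03360032°.

lat -32.0336°, lon 50.4397°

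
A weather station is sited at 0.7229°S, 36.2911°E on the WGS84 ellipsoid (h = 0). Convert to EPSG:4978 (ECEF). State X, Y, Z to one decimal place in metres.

WGS84: a = 6378137 m, e² = 0.006694380; N(φ) = a/√(1−e²sin²φ) = 6378140.398 m.
X = (N+h)·cosφ·cosλ = 5140501.026 m; Y = (N+h)·cosφ·sinλ = 3774844.182 m; Z = (N(1−e²)+h)·sinφ = -79932.066 m.

X 5140501.0 m, Y 3774844.2 m, Z -79932.1 m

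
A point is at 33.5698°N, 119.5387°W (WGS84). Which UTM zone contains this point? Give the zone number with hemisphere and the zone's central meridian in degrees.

Zone 11N, central meridian -117°

UTM zone = ⌊(λ + 180)/6⌋ + 1; -119.5387° ∈ [-120°, -114°) → zone 11.
Hemisphere: N (φ ≥ 0).
Central meridian λ₀ = 6×11 − 183 = -117°.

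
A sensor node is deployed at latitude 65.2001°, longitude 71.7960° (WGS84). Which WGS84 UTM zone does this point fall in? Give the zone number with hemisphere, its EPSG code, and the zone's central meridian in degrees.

Zone 42N (EPSG:32642), central meridian 69°

UTM zone = ⌊(λ + 180)/6⌋ + 1; 71.7960° ∈ [66°, 72°) → zone 42.
Hemisphere: N (φ ≥ 0).
Central meridian λ₀ = 6×42 − 183 = 69°.
EPSG code: 32642.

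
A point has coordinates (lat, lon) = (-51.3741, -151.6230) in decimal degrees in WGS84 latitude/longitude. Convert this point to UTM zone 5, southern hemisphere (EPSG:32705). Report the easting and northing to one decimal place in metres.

Zone 5 central meridian λ₀ = 6×5 − 183 = -153°; Δλ = +1.3770°.
Transverse Mercator on WGS84 with k₀ = 0.9996 gives E = 595842.436 m, N = 4307672.611 m.

E 595842.4 m, N 4307672.6 m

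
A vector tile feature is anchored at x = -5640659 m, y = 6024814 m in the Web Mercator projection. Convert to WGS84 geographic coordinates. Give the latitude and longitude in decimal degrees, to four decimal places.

R = 6378137 m. λ = x/R = -50.67090192°.
φ = 2·arctan(exp(y/R)) − 90° = 2·arctan(2.57179) − 90° = 47.50450223°.

lat 47.5045°, lon -50.6709°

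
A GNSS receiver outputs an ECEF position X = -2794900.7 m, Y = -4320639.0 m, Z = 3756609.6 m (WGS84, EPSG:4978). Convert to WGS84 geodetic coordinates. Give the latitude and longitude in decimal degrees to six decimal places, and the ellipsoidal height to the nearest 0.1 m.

lat 36.314100°, lon -122.897700°, h 468.5 m

λ = atan2(Y, X) = -122.89770001°; p = √(X²+Y²) = 5145813.0 m.
Bowring's method on WGS84 (a = 6378137 m, b = 6356752.314 m) gives φ = 36.31409966°, h = 468.530 m.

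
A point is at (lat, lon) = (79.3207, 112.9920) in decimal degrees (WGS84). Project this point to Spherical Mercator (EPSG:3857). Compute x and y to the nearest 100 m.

x 12578200 m, y 15117200 m

Web Mercator is spherical with R = a = 6378137 m.
x = R·λ = 6378137 × 1.972082428 = 12578211.904 m.
y = R·ln tan(π/4 + φ/2) = 6378137 × 2.370165906 = 15117242.861 m.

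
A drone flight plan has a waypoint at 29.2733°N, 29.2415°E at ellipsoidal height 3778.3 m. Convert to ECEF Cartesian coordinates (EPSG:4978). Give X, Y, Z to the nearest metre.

X 4861415 m, Y 2721576 m, Z 3102208 m

WGS84: a = 6378137 m, e² = 0.006694380; N(φ) = a/√(1−e²sin²φ) = 6383247.590 m.
X = (N+h)·cosφ·cosλ = 4861414.974 m; Y = (N+h)·cosφ·sinλ = 2721575.880 m; Z = (N(1−e²)+h)·sinφ = 3102207.580 m.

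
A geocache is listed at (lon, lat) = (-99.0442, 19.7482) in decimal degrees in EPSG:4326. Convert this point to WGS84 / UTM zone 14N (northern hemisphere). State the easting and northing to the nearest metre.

Zone 14 central meridian λ₀ = 6×14 − 183 = -99°; Δλ = -0.0442°.
Transverse Mercator on WGS84 with k₀ = 0.9996 gives E = 495369.141 m, N = 2183618.116 m.

E 495369 m, N 2183618 m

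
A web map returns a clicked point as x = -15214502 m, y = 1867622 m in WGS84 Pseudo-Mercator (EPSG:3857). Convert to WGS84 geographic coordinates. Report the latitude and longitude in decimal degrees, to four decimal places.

R = 6378137 m. λ = x/R = -136.67419687°.
φ = 2·arctan(exp(y/R)) − 90° = 2·arctan(1.34020) − 90° = 16.54239935°.

lat 16.5424°, lon -136.6742°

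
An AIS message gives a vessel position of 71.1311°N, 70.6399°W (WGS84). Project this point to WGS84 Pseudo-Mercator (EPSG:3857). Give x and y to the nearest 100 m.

Web Mercator is spherical with R = a = 6378137 m.
x = R·λ = 6378137 × -1.232898838 = -7863597.698 m.
y = R·ln tan(π/4 + φ/2) = 6378137 × 1.794763582 = 11447248.008 m.

x -7863600 m, y 11447200 m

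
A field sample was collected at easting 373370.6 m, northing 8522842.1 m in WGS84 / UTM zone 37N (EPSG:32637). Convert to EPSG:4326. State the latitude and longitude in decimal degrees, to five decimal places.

Zone 37N: λ₀ = 39°, k₀ = 0.9996, false easting 500000 m.
Meridian distance M = (N − FN)/k₀ = 8526252.6 m.
Inverse transverse Mercator on WGS84 gives φ = 76.73780015°, λ = 34.04970182°.

lat 76.73780°, lon 34.04970°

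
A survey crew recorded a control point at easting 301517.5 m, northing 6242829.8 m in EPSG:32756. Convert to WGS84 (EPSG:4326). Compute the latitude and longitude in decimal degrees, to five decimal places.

lat -33.93630°, lon 150.85250°

Zone 56S: λ₀ = 153°, k₀ = 0.9996, false easting 500000 m, false northing 10000000 m.
Meridian distance M = (N − FN)/k₀ = -3758673.7 m.
Inverse transverse Mercator on WGS84 gives φ = -33.93629961°, λ = 150.85250029°.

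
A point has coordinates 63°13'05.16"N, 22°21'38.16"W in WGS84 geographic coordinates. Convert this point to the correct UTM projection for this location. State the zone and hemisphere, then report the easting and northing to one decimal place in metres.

Longitude -22.3606° lies in the 6° band [-24°, -18°), giving zone 27; latitude is north of the equator, so 27N.
Zone 27 central meridian λ₀ = 6×27 − 183 = -21°; Δλ = -1.3606°.
Transverse Mercator on WGS84 with k₀ = 0.9996 gives E = 431600.614 m, N = 7010614.723 m.

Zone 27N: E 431600.6 m, N 7010614.7 m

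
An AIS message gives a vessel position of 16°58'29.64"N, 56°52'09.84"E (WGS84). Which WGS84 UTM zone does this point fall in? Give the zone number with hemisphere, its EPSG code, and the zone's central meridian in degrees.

UTM zone = ⌊(λ + 180)/6⌋ + 1; 56.8694° ∈ [54°, 60°) → zone 40.
Hemisphere: N (φ ≥ 0).
Central meridian λ₀ = 6×40 − 183 = 57°.
EPSG code: 32640.

Zone 40N (EPSG:32640), central meridian 57°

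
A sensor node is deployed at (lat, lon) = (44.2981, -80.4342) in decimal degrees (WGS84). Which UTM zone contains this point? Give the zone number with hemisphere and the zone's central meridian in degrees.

Zone 17N, central meridian -81°

UTM zone = ⌊(λ + 180)/6⌋ + 1; -80.4342° ∈ [-84°, -78°) → zone 17.
Hemisphere: N (φ ≥ 0).
Central meridian λ₀ = 6×17 − 183 = -81°.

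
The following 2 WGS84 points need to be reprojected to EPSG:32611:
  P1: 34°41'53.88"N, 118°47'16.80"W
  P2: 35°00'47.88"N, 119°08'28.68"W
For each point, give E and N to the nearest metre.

UTM zone 11N: λ₀ = -117°, k₀ = 0.9996.
P1 (34.6983°, -118.7880°) → (336236.015, 3841041.382) m.
P2 (35.0133°, -119.1413°) → (304618.787, 3876613.364) m.

P1: E 336236 m, N 3841041 m; P2: E 304619 m, N 3876613 m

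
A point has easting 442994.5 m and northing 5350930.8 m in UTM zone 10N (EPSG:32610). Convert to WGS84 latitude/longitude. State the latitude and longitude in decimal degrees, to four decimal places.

lat 48.3090°, lon -123.7688°

Zone 10N: λ₀ = -123°, k₀ = 0.9996, false easting 500000 m.
Meridian distance M = (N − FN)/k₀ = 5353072.0 m.
Inverse transverse Mercator on WGS84 gives φ = 48.30899982°, λ = -123.76879967°.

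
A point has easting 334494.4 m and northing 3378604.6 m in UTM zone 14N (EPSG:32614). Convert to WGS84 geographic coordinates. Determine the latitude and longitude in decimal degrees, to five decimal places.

lat 30.52840°, lon -100.72510°

Zone 14N: λ₀ = -99°, k₀ = 0.9996, false easting 500000 m.
Meridian distance M = (N − FN)/k₀ = 3379956.6 m.
Inverse transverse Mercator on WGS84 gives φ = 30.52840010°, λ = -100.72510015°.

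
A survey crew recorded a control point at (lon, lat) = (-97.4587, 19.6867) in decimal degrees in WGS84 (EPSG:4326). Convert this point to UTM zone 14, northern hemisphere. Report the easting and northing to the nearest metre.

E 661560 m, N 2177544 m

Zone 14 central meridian λ₀ = 6×14 − 183 = -99°; Δλ = +1.5413°.
Transverse Mercator on WGS84 with k₀ = 0.9996 gives E = 661559.783 m, N = 2177544.308 m.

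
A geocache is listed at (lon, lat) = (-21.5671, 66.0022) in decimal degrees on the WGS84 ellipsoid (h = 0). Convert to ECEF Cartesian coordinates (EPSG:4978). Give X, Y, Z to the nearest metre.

X 2419154 m, Y -956204 m, Z 5804047 m

WGS84: a = 6378137 m, e² = 0.006694380; N(φ) = a/√(1−e²sin²φ) = 6396029.618 m.
X = (N+h)·cosφ·cosλ = 2419154.031 m; Y = (N+h)·cosφ·sinλ = -956204.337 m; Z = (N(1−e²)+h)·sinφ = 5804047.332 m.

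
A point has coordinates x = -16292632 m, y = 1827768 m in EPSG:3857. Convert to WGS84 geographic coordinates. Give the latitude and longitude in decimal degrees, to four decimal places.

R = 6378137 m. λ = x/R = -146.35920344°.
φ = 2·arctan(exp(y/R)) − 90° = 2·arctan(1.33185) − 90° = 16.19889984°.

lat 16.1989°, lon -146.3592°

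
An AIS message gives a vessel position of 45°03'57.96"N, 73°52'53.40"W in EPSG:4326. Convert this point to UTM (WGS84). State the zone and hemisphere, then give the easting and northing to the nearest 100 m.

Zone 18N: E 588100 m, N 4990900 m

Longitude -73.8815° lies in the 6° band [-78°, -72°), giving zone 18; latitude is north of the equator, so 18N.
Zone 18 central meridian λ₀ = 6×18 − 183 = -75°; Δλ = +1.1185°.
Transverse Mercator on WGS84 with k₀ = 0.9996 gives E = 588053.487 m, N = 4990901.791 m.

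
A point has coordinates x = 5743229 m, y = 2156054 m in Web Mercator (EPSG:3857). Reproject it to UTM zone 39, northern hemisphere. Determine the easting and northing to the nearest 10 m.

Web Mercator inverse (R = 6378137 m) → φ = 19.00949645°, λ = 51.59230391°.
UTM 39N forward: E = 562337.266 m, N = 2101983.168 m.

E 562340 m, N 2101980 m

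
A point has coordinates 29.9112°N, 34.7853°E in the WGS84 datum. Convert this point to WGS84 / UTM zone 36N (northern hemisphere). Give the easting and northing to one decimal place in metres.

Zone 36 central meridian λ₀ = 6×36 − 183 = 33°; Δλ = +1.7853°.
Transverse Mercator on WGS84 with k₀ = 0.9996 gives E = 672355.271 m, N = 3310284.948 m.

E 672355.3 m, N 3310284.9 m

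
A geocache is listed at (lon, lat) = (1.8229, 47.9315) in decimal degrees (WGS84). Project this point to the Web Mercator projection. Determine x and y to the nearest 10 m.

x 202920 m, y 6095470 m

Web Mercator is spherical with R = a = 6378137 m.
x = R·λ = 6378137 × 0.031815607 = 202924.300 m.
y = R·ln tan(π/4 + φ/2) = 6378137 × 0.955681327 = 6095466.432 m.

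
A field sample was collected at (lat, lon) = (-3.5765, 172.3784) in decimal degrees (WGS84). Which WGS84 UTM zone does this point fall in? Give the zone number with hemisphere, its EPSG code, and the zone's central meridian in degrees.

UTM zone = ⌊(λ + 180)/6⌋ + 1; 172.3784° ∈ [168°, 174°) → zone 59.
Hemisphere: S (φ < 0).
Central meridian λ₀ = 6×59 − 183 = 171°.
EPSG code: 32759.

Zone 59S (EPSG:32759), central meridian 171°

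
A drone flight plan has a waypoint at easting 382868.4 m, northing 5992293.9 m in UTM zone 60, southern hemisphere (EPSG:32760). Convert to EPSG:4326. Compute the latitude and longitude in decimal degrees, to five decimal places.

lat -36.20710°, lon 175.69700°

Zone 60S: λ₀ = 177°, k₀ = 0.9996, false easting 500000 m, false northing 10000000 m.
Meridian distance M = (N − FN)/k₀ = -4009309.8 m.
Inverse transverse Mercator on WGS84 gives φ = -36.20710002°, λ = 175.69699947°.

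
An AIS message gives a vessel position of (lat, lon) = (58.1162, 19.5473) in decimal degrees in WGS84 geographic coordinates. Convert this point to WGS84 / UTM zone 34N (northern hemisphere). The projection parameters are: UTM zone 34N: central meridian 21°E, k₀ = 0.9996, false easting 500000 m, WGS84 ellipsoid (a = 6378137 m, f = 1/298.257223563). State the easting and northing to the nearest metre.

E 414414 m, N 6442569 m

Zone 34 central meridian λ₀ = 6×34 − 183 = 21°; Δλ = -1.4527°.
Transverse Mercator on WGS84 with k₀ = 0.9996 gives E = 414414.446 m, N = 6442568.545 m.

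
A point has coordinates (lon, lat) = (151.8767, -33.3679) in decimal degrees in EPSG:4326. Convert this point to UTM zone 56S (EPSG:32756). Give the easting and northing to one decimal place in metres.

Zone 56 central meridian λ₀ = 6×56 − 183 = 153°; Δλ = -1.1233°.
Transverse Mercator on WGS84 with k₀ = 0.9996 gives E = 395500.990 m, N = 6307362.963 m.

E 395501.0 m, N 6307363.0 m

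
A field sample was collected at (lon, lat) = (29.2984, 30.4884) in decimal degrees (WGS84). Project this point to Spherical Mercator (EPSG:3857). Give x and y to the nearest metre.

x 3261483 m, y 3566485 m

Web Mercator is spherical with R = a = 6378137 m.
x = R·λ = 6378137 × 0.511353546 = 3261482.969 m.
y = R·ln tan(π/4 + φ/2) = 6378137 × 0.559173449 = 3566484.866 m.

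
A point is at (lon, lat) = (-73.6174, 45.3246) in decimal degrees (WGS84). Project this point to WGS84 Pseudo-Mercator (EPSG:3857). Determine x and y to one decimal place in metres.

Web Mercator is spherical with R = a = 6378137 m.
x = R·λ = 6378137 × -1.284866017 = -8195051.482 m.
y = R·ln tan(π/4 + φ/2) = 6378137 × 0.889408411 = 5672768.691 m.

x -8195051.5 m, y 5672768.7 m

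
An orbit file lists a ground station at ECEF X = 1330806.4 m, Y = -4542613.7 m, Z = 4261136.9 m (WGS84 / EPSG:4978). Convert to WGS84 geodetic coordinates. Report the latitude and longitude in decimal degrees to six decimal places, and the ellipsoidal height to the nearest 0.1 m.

λ = atan2(Y, X) = -73.67149955°; p = √(X²+Y²) = 4733538.3 m.
Bowring's method on WGS84 (a = 6378137 m, b = 6356752.314 m) gives φ = 42.18500031°, h = 423.605 m.

lat 42.185000°, lon -73.671500°, h 423.6 m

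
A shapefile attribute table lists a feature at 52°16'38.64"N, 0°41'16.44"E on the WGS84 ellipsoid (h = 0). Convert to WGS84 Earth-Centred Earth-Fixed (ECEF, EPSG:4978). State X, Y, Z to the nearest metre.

WGS84: a = 6378137 m, e² = 0.006694380; N(φ) = a/√(1−e²sin²φ) = 6391536.067 m.
X = (N+h)·cosφ·cosλ = 3910309.741 m; Y = (N+h)·cosφ·sinλ = 46949.904 m; Z = (N(1−e²)+h)·sinφ = 5021747.579 m.

X 3910310 m, Y 46950 m, Z 5021748 m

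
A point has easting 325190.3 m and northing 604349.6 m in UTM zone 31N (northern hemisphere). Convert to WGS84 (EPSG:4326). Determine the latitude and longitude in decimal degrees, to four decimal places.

lat 5.4655°, lon 1.4221°

Zone 31N: λ₀ = 3°, k₀ = 0.9996, false easting 500000 m.
Meridian distance M = (N − FN)/k₀ = 604591.4 m.
Inverse transverse Mercator on WGS84 gives φ = 5.46549960°, λ = 1.42209980°.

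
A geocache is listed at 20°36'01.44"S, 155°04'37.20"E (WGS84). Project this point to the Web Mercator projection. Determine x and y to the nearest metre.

x 17263093 m, y -2344294 m

Web Mercator is spherical with R = a = 6378137 m.
x = R·λ = 6378137 × 2.706604244 = 17263092.674 m.
y = R·ln tan(π/4 + φ/2) = 6378137 × -0.367551503 = -2344293.841 m.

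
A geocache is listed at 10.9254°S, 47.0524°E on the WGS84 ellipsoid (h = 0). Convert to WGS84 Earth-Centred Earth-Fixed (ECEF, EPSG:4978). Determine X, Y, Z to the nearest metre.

WGS84: a = 6378137 m, e² = 0.006694380; N(φ) = a/√(1−e²sin²φ) = 6378904.029 m.
X = (N+h)·cosφ·cosλ = 4267359.070 m; Y = (N+h)·cosφ·sinλ = 4584581.338 m; Z = (N(1−e²)+h)·sinφ = -1200904.907 m.

X 4267359 m, Y 4584581 m, Z -1200905 m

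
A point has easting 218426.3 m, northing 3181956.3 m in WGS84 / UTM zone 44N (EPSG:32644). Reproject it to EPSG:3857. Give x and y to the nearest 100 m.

x 8696000 m, y 3341900 m

Unproject from UTM 44N (λ₀ = 81°) → φ = 28.73429994°, λ = 78.11709978°.
Web Mercator (R = 6378137 m): x = 8695955.769 m, y = 3341871.640 m.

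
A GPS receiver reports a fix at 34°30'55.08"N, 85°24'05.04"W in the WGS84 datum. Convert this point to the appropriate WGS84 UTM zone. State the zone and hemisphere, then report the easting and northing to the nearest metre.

Zone 16N: E 646737 m, N 3820454 m

Longitude -85.4014° lies in the 6° band [-90°, -84°), giving zone 16; latitude is north of the equator, so 16N.
Zone 16 central meridian λ₀ = 6×16 − 183 = -87°; Δλ = +1.5986°.
Transverse Mercator on WGS84 with k₀ = 0.9996 gives E = 646736.722 m, N = 3820453.908 m.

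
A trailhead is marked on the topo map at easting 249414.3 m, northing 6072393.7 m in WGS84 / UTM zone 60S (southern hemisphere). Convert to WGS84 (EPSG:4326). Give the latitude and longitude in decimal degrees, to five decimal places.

Zone 60S: λ₀ = 177°, k₀ = 0.9996, false easting 500000 m, false northing 10000000 m.
Meridian distance M = (N − FN)/k₀ = -3929178.0 m.
Inverse transverse Mercator on WGS84 gives φ = -35.46040007°, λ = 174.23869977°.

lat -35.46040°, lon 174.23870°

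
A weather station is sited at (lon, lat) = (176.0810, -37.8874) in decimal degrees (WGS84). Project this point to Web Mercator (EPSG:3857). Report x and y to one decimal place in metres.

Web Mercator is spherical with R = a = 6378137 m.
x = R·λ = 6378137 × 3.073193200 = 19601247.258 m.
y = R·ln tan(π/4 + φ/2) = 6378137 × -0.715495982 = -4563531.398 m.

x 19601247.3 m, y -4563531.4 m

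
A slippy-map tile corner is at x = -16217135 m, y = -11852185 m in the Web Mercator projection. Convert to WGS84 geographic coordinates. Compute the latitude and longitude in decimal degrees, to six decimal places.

lat -72.272800°, lon -145.681002°

R = 6378137 m. λ = x/R = -145.68100235°.
φ = 2·arctan(exp(y/R)) − 90° = 2·arctan(0.15595) − 90° = -72.27280026°.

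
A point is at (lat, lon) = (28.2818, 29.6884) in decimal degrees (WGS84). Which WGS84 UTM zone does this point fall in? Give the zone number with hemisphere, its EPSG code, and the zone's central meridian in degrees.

UTM zone = ⌊(λ + 180)/6⌋ + 1; 29.6884° ∈ [24°, 30°) → zone 35.
Hemisphere: N (φ ≥ 0).
Central meridian λ₀ = 6×35 − 183 = 27°.
EPSG code: 32635.

Zone 35N (EPSG:32635), central meridian 27°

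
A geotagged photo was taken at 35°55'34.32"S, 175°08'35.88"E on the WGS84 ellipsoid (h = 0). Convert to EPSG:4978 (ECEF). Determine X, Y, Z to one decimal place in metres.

X -5152242.3 m, Y 437780.9 m, Z -3721563.8 m

WGS84: a = 6378137 m, e² = 0.006694380; N(φ) = a/√(1−e²sin²φ) = 6385499.428 m.
X = (N+h)·cosφ·cosλ = -5152242.264 m; Y = (N+h)·cosφ·sinλ = 437780.920 m; Z = (N(1−e²)+h)·sinφ = -3721563.761 m.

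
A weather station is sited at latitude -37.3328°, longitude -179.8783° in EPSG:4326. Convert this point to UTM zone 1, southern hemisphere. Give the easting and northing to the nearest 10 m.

E 244990 m, N 5864320 m

Zone 1 central meridian λ₀ = 6×1 − 183 = -177°; Δλ = -2.8783°.
Transverse Mercator on WGS84 with k₀ = 0.9996 gives E = 244992.038 m, N = 5864321.706 m.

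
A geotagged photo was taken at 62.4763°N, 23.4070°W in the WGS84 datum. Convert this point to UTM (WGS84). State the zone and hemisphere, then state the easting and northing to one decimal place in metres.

Longitude -23.4070° lies in the 6° band [-24°, -18°), giving zone 27; latitude is north of the equator, so 27N.
Zone 27 central meridian λ₀ = 6×27 − 183 = -21°; Δλ = -2.4070°.
Transverse Mercator on WGS84 with k₀ = 0.9996 gives E = 375921.326 m, N = 6929554.065 m.

Zone 27N: E 375921.3 m, N 6929554.1 m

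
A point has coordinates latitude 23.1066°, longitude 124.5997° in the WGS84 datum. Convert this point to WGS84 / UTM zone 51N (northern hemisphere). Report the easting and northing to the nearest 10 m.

E 663830 m, N 2556220 m

Zone 51 central meridian λ₀ = 6×51 − 183 = 123°; Δλ = +1.5997°.
Transverse Mercator on WGS84 with k₀ = 0.9996 gives E = 663825.511 m, N = 2556218.111 m.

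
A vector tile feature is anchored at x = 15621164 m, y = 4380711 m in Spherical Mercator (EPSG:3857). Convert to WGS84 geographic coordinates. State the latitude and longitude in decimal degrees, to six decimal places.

R = 6378137 m. λ = x/R = 140.32730377°.
φ = 2·arctan(exp(y/R)) − 90° = 2·arctan(1.98741) − 90° = 36.57990060°.

lat 36.579901°, lon 140.327304°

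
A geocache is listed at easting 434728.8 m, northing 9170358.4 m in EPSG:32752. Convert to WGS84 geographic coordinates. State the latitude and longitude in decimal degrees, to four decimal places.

lat -7.5052°, lon 128.4084°

Zone 52S: λ₀ = 129°, k₀ = 0.9996, false easting 500000 m, false northing 10000000 m.
Meridian distance M = (N − FN)/k₀ = -829973.6 m.
Inverse transverse Mercator on WGS84 gives φ = -7.50519998°, λ = 128.40839960°.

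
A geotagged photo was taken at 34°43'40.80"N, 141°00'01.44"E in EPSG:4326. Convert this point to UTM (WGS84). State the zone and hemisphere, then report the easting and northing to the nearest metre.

Longitude 141.0004° lies in the 6° band [138°, 144°), giving zone 54; latitude is north of the equator, so 54N.
Zone 54 central meridian λ₀ = 6×54 − 183 = 141°; Δλ = +0.0004°.
Transverse Mercator on WGS84 with k₀ = 0.9996 gives E = 500036.621 m, N = 3842879.975 m.

Zone 54N: E 500037 m, N 3842880 m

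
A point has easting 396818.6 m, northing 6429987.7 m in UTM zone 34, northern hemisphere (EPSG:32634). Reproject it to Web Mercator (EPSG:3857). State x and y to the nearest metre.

x 2143379 m, y 7967213 m

Unproject from UTM 34N (λ₀ = 21°) → φ = 57.99950024°, λ = 19.25429986°.
Web Mercator (R = 6378137 m): x = 2143378.856 m, y = 7967212.551 m.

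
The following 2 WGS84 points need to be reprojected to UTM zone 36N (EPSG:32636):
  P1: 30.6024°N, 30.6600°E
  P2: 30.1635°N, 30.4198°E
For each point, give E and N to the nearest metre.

P1: E 275658 m, N 3387872 m; P2: E 251513 m, N 3339715 m

UTM zone 36N: λ₀ = 33°, k₀ = 0.9996.
P1 (30.6024°, 30.6600°) → (275657.676, 3387872.195) m.
P2 (30.1635°, 30.4198°) → (251512.746, 3339715.248) m.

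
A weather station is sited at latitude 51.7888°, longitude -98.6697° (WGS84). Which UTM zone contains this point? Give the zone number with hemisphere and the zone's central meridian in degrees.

UTM zone = ⌊(λ + 180)/6⌋ + 1; -98.6697° ∈ [-102°, -96°) → zone 14.
Hemisphere: N (φ ≥ 0).
Central meridian λ₀ = 6×14 − 183 = -99°.

Zone 14N, central meridian -99°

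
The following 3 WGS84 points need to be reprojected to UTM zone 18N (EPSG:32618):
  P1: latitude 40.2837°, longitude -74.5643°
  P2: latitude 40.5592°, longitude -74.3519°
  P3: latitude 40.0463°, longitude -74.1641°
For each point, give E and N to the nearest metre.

P1: E 537037 m, N 4459337 m; P2: E 554868 m, N 4490028 m; P3: E 571304 m, N 4433231 m

UTM zone 18N: λ₀ = -75°, k₀ = 0.9996.
P1 (40.2837°, -74.5643°) → (537036.910, 4459336.970) m.
P2 (40.5592°, -74.3519°) → (554867.893, 4490027.740) m.
P3 (40.0463°, -74.1641°) → (571304.399, 4433230.759) m.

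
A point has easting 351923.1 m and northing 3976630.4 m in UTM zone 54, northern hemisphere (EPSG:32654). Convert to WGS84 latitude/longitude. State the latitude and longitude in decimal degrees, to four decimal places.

lat 35.9228°, lon 139.3587°

Zone 54N: λ₀ = 141°, k₀ = 0.9996, false easting 500000 m.
Meridian distance M = (N − FN)/k₀ = 3978221.7 m.
Inverse transverse Mercator on WGS84 gives φ = 35.92279976°, λ = 139.35869972°.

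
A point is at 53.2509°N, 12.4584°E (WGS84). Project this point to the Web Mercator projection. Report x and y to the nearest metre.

Web Mercator is spherical with R = a = 6378137 m.
x = R·λ = 6378137 × 0.217440100 = 1386862.744 m.
y = R·ln tan(π/4 + φ/2) = 6378137 × 1.102131101 = 7029543.151 m.

x 1386863 m, y 7029543 m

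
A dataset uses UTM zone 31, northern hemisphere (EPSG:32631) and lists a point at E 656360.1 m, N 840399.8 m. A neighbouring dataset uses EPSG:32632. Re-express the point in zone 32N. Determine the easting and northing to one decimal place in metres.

E -6002.4 m, N 842824.7 m

UTM 31N → geographic: φ = 7.60059972°, λ = 4.41740028°.
UTM 32N (λ₀ = 9°) forward: E = -6002.432 m, N = 842824.728 m.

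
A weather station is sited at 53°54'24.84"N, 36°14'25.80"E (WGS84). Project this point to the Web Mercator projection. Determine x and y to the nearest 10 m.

Web Mercator is spherical with R = a = 6378137 m.
x = R·λ = 6378137 × 0.632516048 = 4034274.006 m.
y = R·ln tan(π/4 + φ/2) = 6378137 × 1.121415854 = 7152543.948 m.

x 4034270 m, y 7152540 m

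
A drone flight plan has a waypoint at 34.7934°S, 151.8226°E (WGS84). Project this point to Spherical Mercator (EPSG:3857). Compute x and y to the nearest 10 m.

Web Mercator is spherical with R = a = 6378137 m.
x = R·λ = 6378137 × 2.649804249 = 16900814.523 m.
y = R·ln tan(π/4 + φ/2) = 6378137 × -0.648440188 = -4135840.353 m.

x 16900810 m, y -4135840 m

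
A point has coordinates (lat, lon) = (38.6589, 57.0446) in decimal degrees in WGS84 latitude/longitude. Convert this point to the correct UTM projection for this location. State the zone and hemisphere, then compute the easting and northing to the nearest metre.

Zone 40N: E 503880 m, N 4278926 m

Longitude 57.0446° lies in the 6° band [54°, 60°), giving zone 40; latitude is north of the equator, so 40N.
Zone 40 central meridian λ₀ = 6×40 − 183 = 57°; Δλ = +0.0446°.
Transverse Mercator on WGS84 with k₀ = 0.9996 gives E = 503880.466 m, N = 4278926.402 m.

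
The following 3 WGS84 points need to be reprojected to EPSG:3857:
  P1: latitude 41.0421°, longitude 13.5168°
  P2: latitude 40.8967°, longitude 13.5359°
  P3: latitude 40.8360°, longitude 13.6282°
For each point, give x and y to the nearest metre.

P1: x 1504683 m, y 5018553 m; P2: x 1506809 m, y 4997117 m; P3: x 1517084 m, y 4988182 m

Web Mercator: x = R·λ, y = R·ln tan(π/4+φ/2), R = 6378137 m.
P1 (41.0421°, 13.5168°) → (1504683.293, 5018553.389) m.
P2 (40.8967°, 13.5359°) → (1506809.495, 4997116.857) m.
P3 (40.8360°, 13.6282°) → (1517084.284, 4988181.713) m.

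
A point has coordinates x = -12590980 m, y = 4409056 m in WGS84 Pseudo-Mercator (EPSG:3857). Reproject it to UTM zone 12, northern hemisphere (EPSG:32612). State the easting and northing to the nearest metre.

Web Mercator inverse (R = 6378137 m) → φ = 36.78410226°, λ = -113.10669776°.
UTM 12N forward: E = 312013.590 m, N = 4072992.574 m.

E 312014 m, N 4072993 m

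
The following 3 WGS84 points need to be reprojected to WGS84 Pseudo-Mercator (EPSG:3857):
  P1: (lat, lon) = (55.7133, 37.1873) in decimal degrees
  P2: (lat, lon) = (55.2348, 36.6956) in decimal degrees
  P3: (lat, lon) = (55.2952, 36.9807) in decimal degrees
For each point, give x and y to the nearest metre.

P1: x 4139671 m, y 7501552 m; P2: x 4084936 m, y 7407570 m; P3: x 4116673 m, y 7419370 m

Web Mercator: x = R·λ, y = R·ln tan(π/4+φ/2), R = 6378137 m.
P1 (55.7133°, 37.1873°) → (4139671.300, 7501552.220) m.
P2 (55.2348°, 36.6956°) → (4084935.506, 7407570.008) m.
P3 (55.2952°, 36.9807°) → (4116672.693, 7419370.491) m.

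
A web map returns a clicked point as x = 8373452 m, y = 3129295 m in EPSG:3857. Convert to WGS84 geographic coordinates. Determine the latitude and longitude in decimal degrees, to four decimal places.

R = 6378137 m. λ = x/R = 75.21999912°.
φ = 2·arctan(exp(y/R)) − 90° = 2·arctan(1.63334) − 90° = 27.04659991°.

lat 27.0466°, lon 75.2200°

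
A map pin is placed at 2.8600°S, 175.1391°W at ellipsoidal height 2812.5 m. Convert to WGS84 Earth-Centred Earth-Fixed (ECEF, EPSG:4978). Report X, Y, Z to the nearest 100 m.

X -6350100 m, Y -540000 m, Z -316300 m

WGS84: a = 6378137 m, e² = 0.006694380; N(φ) = a/√(1−e²sin²φ) = 6378190.150 m.
X = (N+h)·cosφ·cosλ = -6350133.075 m; Y = (N+h)·cosφ·sinλ = -540033.367 m; Z = (N(1−e²)+h)·sinφ = -316254.084 m.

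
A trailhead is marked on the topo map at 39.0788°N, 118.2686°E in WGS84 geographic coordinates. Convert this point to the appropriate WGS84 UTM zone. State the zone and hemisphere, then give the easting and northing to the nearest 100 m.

Zone 50N: E 609700 m, N 4326300 m

Longitude 118.2686° lies in the 6° band [114°, 120°), giving zone 50; latitude is north of the equator, so 50N.
Zone 50 central meridian λ₀ = 6×50 − 183 = 117°; Δλ = +1.2686°.
Transverse Mercator on WGS84 with k₀ = 0.9996 gives E = 609730.210 m, N = 4326287.017 m.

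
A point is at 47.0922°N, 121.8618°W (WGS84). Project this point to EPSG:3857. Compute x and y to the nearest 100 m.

x -13565600 m, y 5957100 m

Web Mercator is spherical with R = a = 6378137 m.
x = R·λ = 6378137 × -2.126889642 = -13565593.523 m.
y = R·ln tan(π/4 + φ/2) = 6378137 × 0.933993181 = 5957136.466 m.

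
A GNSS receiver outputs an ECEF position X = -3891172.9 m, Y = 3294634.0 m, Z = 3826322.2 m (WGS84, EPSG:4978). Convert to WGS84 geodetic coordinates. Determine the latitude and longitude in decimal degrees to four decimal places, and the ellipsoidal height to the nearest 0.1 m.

λ = atan2(Y, X) = 139.74560023°; p = √(X²+Y²) = 5098611.5 m.
Bowring's method on WGS84 (a = 6378137 m, b = 6356752.314 m) gives φ = 37.07170003°, h = 4275.243 m.

lat 37.0717°, lon 139.7456°, h 4275.2 m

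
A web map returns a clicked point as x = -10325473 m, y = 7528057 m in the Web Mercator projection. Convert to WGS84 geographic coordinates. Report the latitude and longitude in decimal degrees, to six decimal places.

lat 55.847198°, lon -92.755302°

R = 6378137 m. λ = x/R = -92.75530212°.
φ = 2·arctan(exp(y/R)) − 90° = 2·arctan(3.25532) − 90° = 55.84719779°.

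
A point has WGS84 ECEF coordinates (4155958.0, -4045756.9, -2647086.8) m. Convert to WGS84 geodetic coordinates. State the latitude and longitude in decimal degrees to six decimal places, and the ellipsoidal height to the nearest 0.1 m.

λ = atan2(Y, X) = -44.23020026°; p = √(X²+Y²) = 5800011.7 m.
Bowring's method on WGS84 (a = 6378137 m, b = 6356752.314 m) gives φ = -24.67729994°, h = 1080.8503 m.

lat -24.677300°, lon -44.230200°, h 1080.9 m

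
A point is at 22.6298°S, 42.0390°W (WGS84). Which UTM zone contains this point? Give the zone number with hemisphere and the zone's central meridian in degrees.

Zone 23S, central meridian -45°

UTM zone = ⌊(λ + 180)/6⌋ + 1; -42.0390° ∈ [-48°, -42°) → zone 23.
Hemisphere: S (φ < 0).
Central meridian λ₀ = 6×23 − 183 = -45°.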